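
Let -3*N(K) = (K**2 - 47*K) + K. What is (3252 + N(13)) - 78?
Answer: 3317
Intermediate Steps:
N(K) = -K**2/3 + 46*K/3 (N(K) = -((K**2 - 47*K) + K)/3 = -(K**2 - 46*K)/3 = -K**2/3 + 46*K/3)
(3252 + N(13)) - 78 = (3252 + (1/3)*13*(46 - 1*13)) - 78 = (3252 + (1/3)*13*(46 - 13)) - 78 = (3252 + (1/3)*13*33) - 78 = (3252 + 143) - 78 = 3395 - 78 = 3317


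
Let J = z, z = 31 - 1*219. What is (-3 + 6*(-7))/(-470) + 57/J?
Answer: -39/188 ≈ -0.20745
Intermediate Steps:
z = -188 (z = 31 - 219 = -188)
J = -188
(-3 + 6*(-7))/(-470) + 57/J = (-3 + 6*(-7))/(-470) + 57/(-188) = (-3 - 42)*(-1/470) + 57*(-1/188) = -45*(-1/470) - 57/188 = 9/94 - 57/188 = -39/188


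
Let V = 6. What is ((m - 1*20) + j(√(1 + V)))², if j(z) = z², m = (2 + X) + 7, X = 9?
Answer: 25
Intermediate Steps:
m = 18 (m = (2 + 9) + 7 = 11 + 7 = 18)
((m - 1*20) + j(√(1 + V)))² = ((18 - 1*20) + (√(1 + 6))²)² = ((18 - 20) + (√7)²)² = (-2 + 7)² = 5² = 25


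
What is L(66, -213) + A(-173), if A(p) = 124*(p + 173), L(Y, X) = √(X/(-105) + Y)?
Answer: √83335/35 ≈ 8.2479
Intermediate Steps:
L(Y, X) = √(Y - X/105) (L(Y, X) = √(X*(-1/105) + Y) = √(-X/105 + Y) = √(Y - X/105))
A(p) = 21452 + 124*p (A(p) = 124*(173 + p) = 21452 + 124*p)
L(66, -213) + A(-173) = √(-105*(-213) + 11025*66)/105 + (21452 + 124*(-173)) = √(22365 + 727650)/105 + (21452 - 21452) = √750015/105 + 0 = (3*√83335)/105 + 0 = √83335/35 + 0 = √83335/35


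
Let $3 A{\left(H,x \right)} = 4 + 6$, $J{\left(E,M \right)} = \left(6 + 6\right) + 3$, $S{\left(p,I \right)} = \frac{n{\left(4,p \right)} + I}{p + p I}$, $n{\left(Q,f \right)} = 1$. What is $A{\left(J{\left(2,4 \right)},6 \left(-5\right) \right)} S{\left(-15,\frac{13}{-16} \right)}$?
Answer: $- \frac{2}{9} \approx -0.22222$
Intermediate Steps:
$S{\left(p,I \right)} = \frac{1 + I}{p + I p}$ ($S{\left(p,I \right)} = \frac{1 + I}{p + p I} = \frac{1 + I}{p + I p}$)
$J{\left(E,M \right)} = 15$ ($J{\left(E,M \right)} = 12 + 3 = 15$)
$A{\left(H,x \right)} = \frac{10}{3}$ ($A{\left(H,x \right)} = \frac{4 + 6}{3} = \frac{1}{3} \cdot 10 = \frac{10}{3}$)
$A{\left(J{\left(2,4 \right)},6 \left(-5\right) \right)} S{\left(-15,\frac{13}{-16} \right)} = \frac{10}{3 \left(-15\right)} = \frac{10}{3} \left(- \frac{1}{15}\right) = - \frac{2}{9}$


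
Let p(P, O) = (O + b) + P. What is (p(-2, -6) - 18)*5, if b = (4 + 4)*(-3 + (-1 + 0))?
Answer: -290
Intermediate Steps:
b = -32 (b = 8*(-3 - 1) = 8*(-4) = -32)
p(P, O) = -32 + O + P (p(P, O) = (O - 32) + P = (-32 + O) + P = -32 + O + P)
(p(-2, -6) - 18)*5 = ((-32 - 6 - 2) - 18)*5 = (-40 - 18)*5 = -58*5 = -290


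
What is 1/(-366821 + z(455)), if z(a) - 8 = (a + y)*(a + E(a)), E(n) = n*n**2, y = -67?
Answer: 1/36548003227 ≈ 2.7361e-11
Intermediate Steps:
E(n) = n**3
z(a) = 8 + (-67 + a)*(a + a**3) (z(a) = 8 + (a - 67)*(a + a**3) = 8 + (-67 + a)*(a + a**3))
1/(-366821 + z(455)) = 1/(-366821 + (8 + 455**2 + 455**4 - 67*455 - 67*455**3)) = 1/(-366821 + (8 + 207025 + 42859350625 - 30485 - 67*94196375)) = 1/(-366821 + (8 + 207025 + 42859350625 - 30485 - 6311157125)) = 1/(-366821 + 36548370048) = 1/36548003227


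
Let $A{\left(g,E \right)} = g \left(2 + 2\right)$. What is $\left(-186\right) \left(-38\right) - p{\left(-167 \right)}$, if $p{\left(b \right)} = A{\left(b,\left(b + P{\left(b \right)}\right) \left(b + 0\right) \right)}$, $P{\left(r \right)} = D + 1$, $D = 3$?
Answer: $7736$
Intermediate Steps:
$P{\left(r \right)} = 4$ ($P{\left(r \right)} = 3 + 1 = 4$)
$A{\left(g,E \right)} = 4 g$ ($A{\left(g,E \right)} = g 4 = 4 g$)
$p{\left(b \right)} = 4 b$
$\left(-186\right) \left(-38\right) - p{\left(-167 \right)} = \left(-186\right) \left(-38\right) - 4 \left(-167\right) = 7068 - -668 = 7068 + 668 = 7736$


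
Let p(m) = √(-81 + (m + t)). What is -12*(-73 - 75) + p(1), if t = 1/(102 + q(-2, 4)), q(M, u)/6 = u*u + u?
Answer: 1776 + I*√3942498/222 ≈ 1776.0 + 8.944*I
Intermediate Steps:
q(M, u) = 6*u + 6*u² (q(M, u) = 6*(u*u + u) = 6*(u² + u) = 6*(u + u²) = 6*u + 6*u²)
t = 1/222 (t = 1/(102 + 6*4*(1 + 4)) = 1/(102 + 6*4*5) = 1/(102 + 120) = 1/222 ≈ 0.0045045)
p(m) = √(-17981/222 + m) (p(m) = √(-81 + (m + 1/222)) = √(-81 + (1/222 + m)) = √(-17981/222 + m))
-12*(-73 - 75) + p(1) = -12*(-73 - 75) + √(-3991782 + 49284*1)/222 = -12*(-148) + √(-3991782 + 49284)/222 = 1776 + √(-3942498)/222 = 1776 + (I*√3942498)/222 = 1776 + I*√3942498/222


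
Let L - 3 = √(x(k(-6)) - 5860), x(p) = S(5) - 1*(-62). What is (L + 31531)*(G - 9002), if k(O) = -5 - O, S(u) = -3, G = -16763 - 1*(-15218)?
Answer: -332589098 - 10547*I*√5801 ≈ -3.3259e+8 - 8.0331e+5*I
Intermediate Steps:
G = -1545 (G = -16763 + 15218 = -1545)
x(p) = 59 (x(p) = -3 - 1*(-62) = -3 + 62 = 59)
L = 3 + I*√5801 (L = 3 + √(59 - 5860) = 3 + √(-5801) = 3 + I*√5801 ≈ 3.0 + 76.164*I)
(L + 31531)*(G - 9002) = ((3 + I*√5801) + 31531)*(-1545 - 9002) = (31534 + I*√5801)*(-10547) = -332589098 - 10547*I*√5801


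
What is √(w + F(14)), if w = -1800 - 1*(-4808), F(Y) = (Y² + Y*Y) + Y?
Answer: √3414 ≈ 58.429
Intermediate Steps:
F(Y) = Y + 2*Y² (F(Y) = (Y² + Y²) + Y = 2*Y² + Y = Y + 2*Y²)
w = 3008 (w = -1800 + 4808 = 3008)
√(w + F(14)) = √(3008 + 14*(1 + 2*14)) = √(3008 + 14*(1 + 28)) = √(3008 + 14*29) = √(3008 + 406) = √3414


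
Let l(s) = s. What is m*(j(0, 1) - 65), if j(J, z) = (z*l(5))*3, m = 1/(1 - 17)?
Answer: 25/8 ≈ 3.1250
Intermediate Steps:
m = -1/16 (m = 1/(-16) = -1/16 ≈ -0.062500)
j(J, z) = 15*z (j(J, z) = (z*5)*3 = (5*z)*3 = 15*z)
m*(j(0, 1) - 65) = -(15*1 - 65)/16 = -(15 - 65)/16 = -1/16*(-50) = 25/8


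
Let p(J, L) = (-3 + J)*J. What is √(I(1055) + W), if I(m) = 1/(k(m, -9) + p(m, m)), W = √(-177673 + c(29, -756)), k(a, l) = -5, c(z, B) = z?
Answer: √(1109855 + 2463556242050*I*√44411)/1109855 ≈ 14.517 + 14.517*I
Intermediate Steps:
p(J, L) = J*(-3 + J)
W = 2*I*√44411 (W = √(-177673 + 29) = √(-177644) = 2*I*√44411 ≈ 421.48*I)
I(m) = 1/(-5 + m*(-3 + m))
√(I(1055) + W) = √(1/(-5 + 1055*(-3 + 1055)) + 2*I*√44411) = √(1/(-5 + 1055*1052) + 2*I*√44411) = √(1/(-5 + 1109860) + 2*I*√44411) = √(1/1109855 + 2*I*√44411)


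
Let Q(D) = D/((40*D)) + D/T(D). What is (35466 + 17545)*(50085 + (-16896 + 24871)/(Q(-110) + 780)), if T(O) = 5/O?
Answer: 339866725244935/128001 ≈ 2.6552e+9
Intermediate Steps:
Q(D) = 1/40 + D**2/5 (Q(D) = D/((40*D)) + D/((5/D)) = D*(1/(40*D)) + D*(D/5) = 1/40 + D**2/5)
(35466 + 17545)*(50085 + (-16896 + 24871)/(Q(-110) + 780)) = (35466 + 17545)*(50085 + (-16896 + 24871)/((1/40 + (1/5)*(-110)**2) + 780)) = 53011*(50085 + 7975/((1/40 + (1/5)*12100) + 780)) = 53011*(50085 + 7975/((1/40 + 2420) + 780)) = 53011*(50085 + 7975/(96801/40 + 780)) = 53011*(50085 + 7975/(128001/40)) = 53011*(50085 + 7975*(40/128001)) = 53011*(50085 + 319000/128001) = 53011*(6411249085/128001) = 339866725244935/128001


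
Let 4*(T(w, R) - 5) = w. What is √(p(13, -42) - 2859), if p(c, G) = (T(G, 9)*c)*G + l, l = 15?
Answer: √159 ≈ 12.610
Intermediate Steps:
T(w, R) = 5 + w/4
p(c, G) = 15 + G*c*(5 + G/4) (p(c, G) = ((5 + G/4)*c)*G + 15 = (c*(5 + G/4))*G + 15 = G*c*(5 + G/4) + 15 = 15 + G*c*(5 + G/4))
√(p(13, -42) - 2859) = √((15 + (¼)*(-42)*13*(20 - 42)) - 2859) = √((15 + (¼)*(-42)*13*(-22)) - 2859) = √((15 + 3003) - 2859) = √(3018 - 2859) = √159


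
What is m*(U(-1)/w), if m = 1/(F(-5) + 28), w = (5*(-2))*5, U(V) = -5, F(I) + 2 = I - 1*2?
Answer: 1/190 ≈ 0.0052632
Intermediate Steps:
F(I) = -4 + I (F(I) = -2 + (I - 1*2) = -2 + (I - 2) = -2 + (-2 + I) = -4 + I)
w = -50 (w = -10*5 = -50)
m = 1/19 (m = 1/((-4 - 5) + 28) = 1/(-9 + 28) = 1/19 ≈ 0.052632)
m*(U(-1)/w) = (-5/(-50))/19 = (-5*(-1/50))/19 = (1/19)*(⅒) = 1/190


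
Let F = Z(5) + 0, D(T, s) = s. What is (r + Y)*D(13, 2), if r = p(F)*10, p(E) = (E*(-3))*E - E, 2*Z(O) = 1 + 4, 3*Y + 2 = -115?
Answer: -503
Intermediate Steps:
Y = -39 (Y = -2/3 + (1/3)*(-115) = -2/3 - 115/3 = -39)
Z(O) = 5/2 (Z(O) = (1 + 4)/2 = (1/2)*5 = 5/2)
F = 5/2 (F = 5/2 + 0 = 5/2 ≈ 2.5000)
p(E) = -E - 3*E**2 (p(E) = (-3*E)*E - E = -3*E**2 - E = -E - 3*E**2)
r = -425/2 (r = -1*5/2*(1 + 3*(5/2))*10 = -1*5/2*(1 + 15/2)*10 = -1*5/2*17/2*10 = -85/4*10 = -425/2 ≈ -212.50)
(r + Y)*D(13, 2) = (-425/2 - 39)*2 = -503/2*2 = -503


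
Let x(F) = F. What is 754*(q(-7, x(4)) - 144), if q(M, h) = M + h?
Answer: -110838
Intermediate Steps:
754*(q(-7, x(4)) - 144) = 754*((-7 + 4) - 144) = 754*(-3 - 144) = 754*(-147) = -110838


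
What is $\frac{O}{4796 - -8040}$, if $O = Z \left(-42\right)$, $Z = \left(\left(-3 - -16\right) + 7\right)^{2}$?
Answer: $- \frac{4200}{3209} \approx -1.3088$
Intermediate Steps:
$Z = 400$ ($Z = \left(\left(-3 + 16\right) + 7\right)^{2} = \left(13 + 7\right)^{2} = 20^{2} = 400$)
$O = -16800$ ($O = 400 \left(-42\right) = -16800$)
$\frac{O}{4796 - -8040} = - \frac{16800}{4796 - -8040} = - \frac{16800}{4796 + 8040} = - \frac{16800}{12836} = \left(-16800\right) \frac{1}{12836} = - \frac{4200}{3209}$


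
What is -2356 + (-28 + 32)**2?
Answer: -2340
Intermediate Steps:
-2356 + (-28 + 32)**2 = -2356 + 4**2 = -2356 + 16 = -2340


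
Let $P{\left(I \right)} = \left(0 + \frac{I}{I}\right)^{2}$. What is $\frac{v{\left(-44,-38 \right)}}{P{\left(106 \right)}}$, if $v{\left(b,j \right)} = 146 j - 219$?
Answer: $-5767$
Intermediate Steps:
$v{\left(b,j \right)} = -219 + 146 j$
$P{\left(I \right)} = 1$ ($P{\left(I \right)} = \left(0 + 1\right)^{2} = 1^{2} = 1$)
$\frac{v{\left(-44,-38 \right)}}{P{\left(106 \right)}} = \frac{-219 + 146 \left(-38\right)}{1} = \left(-219 - 5548\right) 1 = \left(-5767\right) 1 = -5767$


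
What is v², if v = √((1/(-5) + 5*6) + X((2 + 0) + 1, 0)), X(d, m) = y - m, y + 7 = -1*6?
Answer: 84/5 ≈ 16.800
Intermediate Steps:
y = -13 (y = -7 - 1*6 = -7 - 6 = -13)
X(d, m) = -13 - m
v = 2*√105/5 (v = √((1/(-5) + 5*6) + (-13 - 1*0)) = √((1*(-⅕) + 30) + (-13 + 0)) = √((-⅕ + 30) - 13) = √(149/5 - 13) = √(84/5) = 2*√105/5 ≈ 4.0988)
v² = (2*√105/5)² = 84/5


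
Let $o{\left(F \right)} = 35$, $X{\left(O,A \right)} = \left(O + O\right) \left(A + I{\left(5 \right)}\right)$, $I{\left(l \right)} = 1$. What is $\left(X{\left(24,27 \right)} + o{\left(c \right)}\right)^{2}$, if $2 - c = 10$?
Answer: $1901641$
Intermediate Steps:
$c = -8$ ($c = 2 - 10 = -8$)
$X{\left(O,A \right)} = 2 O \left(1 + A\right)$ ($X{\left(O,A \right)} = \left(O + O\right) \left(A + 1\right) = 2 O \left(1 + A\right)$)
$\left(X{\left(24,27 \right)} + o{\left(c \right)}\right)^{2} = \left(2 \cdot 24 \left(1 + 27\right) + 35\right)^{2} = \left(2 \cdot 24 \cdot 28 + 35\right)^{2} = \left(1344 + 35\right)^{2} = 1379^{2} = 1901641$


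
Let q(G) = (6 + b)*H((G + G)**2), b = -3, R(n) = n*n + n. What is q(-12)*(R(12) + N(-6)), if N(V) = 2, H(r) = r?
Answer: 273024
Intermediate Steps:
R(n) = n + n**2 (R(n) = n**2 + n = n + n**2)
q(G) = 12*G**2 (q(G) = (6 - 3)*(G + G)**2 = 3*(2*G)**2 = 3*(4*G**2) = 12*G**2)
q(-12)*(R(12) + N(-6)) = (12*(-12)**2)*(12*(1 + 12) + 2) = (12*144)*(12*13 + 2) = 1728*(156 + 2) = 1728*158 = 273024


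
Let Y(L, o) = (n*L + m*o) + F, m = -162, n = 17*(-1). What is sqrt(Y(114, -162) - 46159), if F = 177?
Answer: 2*I*sqrt(5419) ≈ 147.23*I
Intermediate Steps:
n = -17
Y(L, o) = 177 - 162*o - 17*L (Y(L, o) = (-17*L - 162*o) + 177 = (-162*o - 17*L) + 177 = 177 - 162*o - 17*L)
sqrt(Y(114, -162) - 46159) = sqrt((177 - 162*(-162) - 17*114) - 46159) = sqrt((177 + 26244 - 1938) - 46159) = sqrt(24483 - 46159) = sqrt(-21676) = 2*I*sqrt(5419)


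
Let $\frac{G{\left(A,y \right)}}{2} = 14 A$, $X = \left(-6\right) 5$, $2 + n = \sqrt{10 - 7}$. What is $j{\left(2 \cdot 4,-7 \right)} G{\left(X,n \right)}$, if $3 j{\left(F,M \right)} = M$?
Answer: $1960$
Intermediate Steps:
$j{\left(F,M \right)} = \frac{M}{3}$
$n = -2 + \sqrt{3}$ ($n = -2 + \sqrt{10 - 7} = -2 + \sqrt{3} \approx -0.26795$)
$X = -30$
$G{\left(A,y \right)} = 28 A$ ($G{\left(A,y \right)} = 2 \cdot 14 A = 28 A$)
$j{\left(2 \cdot 4,-7 \right)} G{\left(X,n \right)} = \frac{1}{3} \left(-7\right) 28 \left(-30\right) = \left(- \frac{7}{3}\right) \left(-840\right) = 1960$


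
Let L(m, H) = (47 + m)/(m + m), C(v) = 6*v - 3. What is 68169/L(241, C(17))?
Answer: 5476243/48 ≈ 1.1409e+5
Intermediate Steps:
C(v) = -3 + 6*v
L(m, H) = (47 + m)/(2*m) (L(m, H) = (47 + m)/((2*m)) = (47 + m)*(1/(2*m)) = (47 + m)/(2*m))
68169/L(241, C(17)) = 68169/(((½)*(47 + 241)/241)) = 68169/(((½)*(1/241)*288)) = 68169/(144/241) = 68169*(241/144) = 5476243/48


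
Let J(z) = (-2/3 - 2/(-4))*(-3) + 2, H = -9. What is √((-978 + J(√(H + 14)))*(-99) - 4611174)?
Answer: I*√18058398/2 ≈ 2124.8*I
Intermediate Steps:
J(z) = 5/2 (J(z) = (-2*⅓ - 2*(-¼))*(-3) + 2 = (-⅔ + ½)*(-3) + 2 = -⅙*(-3) + 2 = ½ + 2 = 5/2)
√((-978 + J(√(H + 14)))*(-99) - 4611174) = √((-978 + 5/2)*(-99) - 4611174) = √(-1951/2*(-99) - 4611174) = √(193149/2 - 4611174) = √(-9029199/2) = I*√18058398/2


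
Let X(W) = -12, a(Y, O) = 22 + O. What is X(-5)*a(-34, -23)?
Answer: 12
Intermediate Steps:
X(-5)*a(-34, -23) = -12*(22 - 23) = -12*(-1) = 12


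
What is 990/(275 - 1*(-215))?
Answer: 99/49 ≈ 2.0204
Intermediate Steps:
990/(275 - 1*(-215)) = 990/(275 + 215) = 990/490 = 990*(1/490) = 99/49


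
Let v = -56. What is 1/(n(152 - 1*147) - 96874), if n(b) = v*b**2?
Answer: -1/98274 ≈ -1.0176e-5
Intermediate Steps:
n(b) = -56*b**2
1/(n(152 - 1*147) - 96874) = 1/(-56*(152 - 1*147)**2 - 96874) = 1/(-56*(152 - 147)**2 - 96874) = 1/(-56*5**2 - 96874) = 1/(-56*25 - 96874) = 1/(-1400 - 96874) = 1/(-98274) = -1/98274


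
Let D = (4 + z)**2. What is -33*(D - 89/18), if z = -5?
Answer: 781/6 ≈ 130.17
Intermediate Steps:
D = 1 (D = (4 - 5)**2 = (-1)**2 = 1)
-33*(D - 89/18) = -33*(1 - 89/18) = -33*(-71/18) = 781/6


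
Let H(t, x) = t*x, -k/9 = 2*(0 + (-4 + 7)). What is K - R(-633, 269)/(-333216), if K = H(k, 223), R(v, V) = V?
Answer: -4012586803/333216 ≈ -12042.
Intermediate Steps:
k = -54 (k = -18*(0 + (-4 + 7)) = -18*(0 + 3) = -18*3 = -9*6 = -54)
K = -12042 (K = -54*223 = -12042)
K - R(-633, 269)/(-333216) = -12042 - 269/(-333216) = -12042 - 269*(-1)/333216 = -12042 - 1*(-269/333216) = -12042 + 269/333216 = -4012586803/333216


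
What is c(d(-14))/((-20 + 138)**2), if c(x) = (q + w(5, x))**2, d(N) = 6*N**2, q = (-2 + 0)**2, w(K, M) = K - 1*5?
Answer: 4/3481 ≈ 0.0011491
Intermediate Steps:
w(K, M) = -5 + K (w(K, M) = K - 5 = -5 + K)
q = 4 (q = (-2)**2 = 4)
c(x) = 16 (c(x) = (4 + (-5 + 5))**2 = (4 + 0)**2 = 4**2 = 16)
c(d(-14))/((-20 + 138)**2) = 16/((-20 + 138)**2) = 16/(118**2) = 16/13924 = 16*(1/13924) = 4/3481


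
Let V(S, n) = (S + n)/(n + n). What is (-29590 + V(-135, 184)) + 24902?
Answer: -1725135/368 ≈ -4687.9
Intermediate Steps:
V(S, n) = (S + n)/(2*n) (V(S, n) = (S + n)/((2*n)) = (S + n)*(1/(2*n)) = (S + n)/(2*n))
(-29590 + V(-135, 184)) + 24902 = (-29590 + (1/2)*(-135 + 184)/184) + 24902 = (-29590 + (1/2)*(1/184)*49) + 24902 = (-29590 + 49/368) + 24902 = -10889071/368 + 24902 = -1725135/368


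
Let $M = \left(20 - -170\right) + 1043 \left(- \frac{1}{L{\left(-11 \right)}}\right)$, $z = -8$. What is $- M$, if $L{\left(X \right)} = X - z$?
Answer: $- \frac{1613}{3} \approx -537.67$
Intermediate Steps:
$L{\left(X \right)} = 8 + X$ ($L{\left(X \right)} = X - -8 = X + 8 = 8 + X$)
$M = \frac{1613}{3}$ ($M = \left(20 - -170\right) + 1043 \left(- \frac{1}{8 - 11}\right) = \left(20 + 170\right) + 1043 \left(- \frac{1}{-3}\right) = 190 + 1043 \left(\left(-1\right) \left(- \frac{1}{3}\right)\right) = 190 + 1043 \cdot \frac{1}{3} = 190 + \frac{1043}{3} = \frac{1613}{3} \approx 537.67$)
$- M = \left(-1\right) \frac{1613}{3} = - \frac{1613}{3}$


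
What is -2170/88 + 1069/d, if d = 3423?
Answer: -3666919/150612 ≈ -24.347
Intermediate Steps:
-2170/88 + 1069/d = -2170/88 + 1069/3423 = -2170*1/88 + 1069*(1/3423) = -1085/44 + 1069/3423 = -3666919/150612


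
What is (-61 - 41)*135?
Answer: -13770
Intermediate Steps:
(-61 - 41)*135 = -102*135 = -13770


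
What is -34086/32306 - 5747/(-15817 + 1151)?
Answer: -157121347/236899898 ≈ -0.66324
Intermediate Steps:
-34086/32306 - 5747/(-15817 + 1151) = -34086*1/32306 - 5747/(-14666) = -17043/16153 - 5747*(-1/14666) = -17043/16153 + 5747/14666 = -157121347/236899898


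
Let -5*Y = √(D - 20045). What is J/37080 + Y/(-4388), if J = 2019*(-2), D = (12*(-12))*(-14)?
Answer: -673/6180 + 11*I*√149/21940 ≈ -0.1089 + 0.00612*I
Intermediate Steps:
D = 2016 (D = -144*(-14) = 2016)
J = -4038
Y = -11*I*√149/5 (Y = -√(2016 - 20045)/5 = -11*I*√149/5 ≈ -26.854*I)
J/37080 + Y/(-4388) = -4038/37080 - 11*I*√149/5/(-4388) = -4038*1/37080 - 11*I*√149/5*(-1/4388) = -673/6180 + 11*I*√149/21940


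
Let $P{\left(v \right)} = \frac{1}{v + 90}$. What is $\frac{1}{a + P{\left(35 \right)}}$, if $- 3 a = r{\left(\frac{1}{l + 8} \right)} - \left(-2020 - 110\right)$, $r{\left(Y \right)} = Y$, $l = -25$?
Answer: $- \frac{6375}{4526074} \approx -0.0014085$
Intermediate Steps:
$P{\left(v \right)} = \frac{1}{90 + v}$
$a = - \frac{36209}{51}$ ($a = - \frac{\frac{1}{-25 + 8} - \left(-2020 - 110\right)}{3} = - \frac{\frac{1}{-17} - \left(-2020 - 110\right)}{3} = - \frac{- \frac{1}{17} - -2130}{3} = - \frac{- \frac{1}{17} + 2130}{3} = \left(- \frac{1}{3}\right) \frac{36209}{17} = - \frac{36209}{51} \approx -709.98$)
$\frac{1}{a + P{\left(35 \right)}} = \frac{1}{- \frac{36209}{51} + \frac{1}{90 + 35}} = \frac{1}{- \frac{36209}{51} + \frac{1}{125}} = \frac{1}{- \frac{4526074}{6375}} = - \frac{6375}{4526074}$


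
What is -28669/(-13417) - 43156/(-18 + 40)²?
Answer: -141287064/1623457 ≈ -87.029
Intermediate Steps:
-28669/(-13417) - 43156/(-18 + 40)² = -28669*(-1/13417) - 43156/(22²) = 28669/13417 - 43156/484 = 28669/13417 - 43156*1/484 = 28669/13417 - 10789/121 = -141287064/1623457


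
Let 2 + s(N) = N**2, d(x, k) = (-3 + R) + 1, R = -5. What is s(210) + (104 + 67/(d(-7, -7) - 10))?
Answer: 751367/17 ≈ 44198.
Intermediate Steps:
d(x, k) = -7 (d(x, k) = (-3 - 5) + 1 = -8 + 1 = -7)
s(N) = -2 + N**2
s(210) + (104 + 67/(d(-7, -7) - 10)) = (-2 + 210**2) + (104 + 67/(-7 - 10)) = (-2 + 44100) + (104 + 67/(-17)) = 44098 + (104 + 67*(-1/17)) = 44098 + (104 - 67/17) = 44098 + 1701/17 = 751367/17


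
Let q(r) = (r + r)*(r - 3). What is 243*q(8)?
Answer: 19440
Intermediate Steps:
q(r) = 2*r*(-3 + r) (q(r) = (2*r)*(-3 + r) = 2*r*(-3 + r))
243*q(8) = 243*(2*8*(-3 + 8)) = 243*(2*8*5) = 243*80 = 19440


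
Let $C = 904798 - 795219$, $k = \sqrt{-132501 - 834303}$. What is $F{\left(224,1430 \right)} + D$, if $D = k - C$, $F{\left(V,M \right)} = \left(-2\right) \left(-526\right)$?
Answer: $-108527 + 2 i \sqrt{241701} \approx -1.0853 \cdot 10^{5} + 983.26 i$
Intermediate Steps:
$k = 2 i \sqrt{241701}$ ($k = \sqrt{-966804} = 2 i \sqrt{241701} \approx 983.26 i$)
$C = 109579$
$F{\left(V,M \right)} = 1052$
$D = -109579 + 2 i \sqrt{241701}$ ($D = 2 i \sqrt{241701} - 109579 = -109579 + 2 i \sqrt{241701} \approx -1.0958 \cdot 10^{5} + 983.26 i$)
$F{\left(224,1430 \right)} + D = 1052 - \left(109579 - 2 i \sqrt{241701}\right) = -108527 + 2 i \sqrt{241701}$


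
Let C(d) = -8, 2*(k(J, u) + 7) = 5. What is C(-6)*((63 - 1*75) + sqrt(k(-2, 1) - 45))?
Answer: 96 - 12*I*sqrt(22) ≈ 96.0 - 56.285*I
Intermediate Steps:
k(J, u) = -9/2 (k(J, u) = -7 + (1/2)*5 = -7 + 5/2 = -9/2)
C(-6)*((63 - 1*75) + sqrt(k(-2, 1) - 45)) = -8*((63 - 1*75) + sqrt(-9/2 - 45)) = -8*((63 - 75) + sqrt(-99/2)) = -8*(-12 + 3*I*sqrt(22)/2) = 96 - 12*I*sqrt(22)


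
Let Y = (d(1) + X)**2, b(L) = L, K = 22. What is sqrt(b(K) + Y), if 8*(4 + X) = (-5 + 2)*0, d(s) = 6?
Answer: sqrt(26) ≈ 5.0990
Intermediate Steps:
X = -4 (X = -4 + ((-5 + 2)*0)/8 = -4 + (-3*0)/8 = -4 + (1/8)*0 = -4 + 0 = -4)
Y = 4 (Y = (6 - 4)**2 = 2**2 = 4)
sqrt(b(K) + Y) = sqrt(22 + 4) = sqrt(26)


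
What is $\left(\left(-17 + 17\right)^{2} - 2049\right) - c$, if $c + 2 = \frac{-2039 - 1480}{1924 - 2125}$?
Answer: $- \frac{138322}{67} \approx -2064.5$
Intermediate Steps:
$c = \frac{1039}{67}$ ($c = -2 + \frac{-2039 - 1480}{1924 - 2125} = -2 - \frac{3519}{-201} = -2 - - \frac{1173}{67} = -2 + \frac{1173}{67} = \frac{1039}{67} \approx 15.507$)
$\left(\left(-17 + 17\right)^{2} - 2049\right) - c = \left(\left(-17 + 17\right)^{2} - 2049\right) - \frac{1039}{67} = \left(0^{2} - 2049\right) - \frac{1039}{67} = \left(0 - 2049\right) - \frac{1039}{67} = -2049 - \frac{1039}{67} = - \frac{138322}{67}$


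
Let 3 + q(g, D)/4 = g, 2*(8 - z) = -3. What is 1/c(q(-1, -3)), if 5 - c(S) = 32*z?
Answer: -1/299 ≈ -0.0033445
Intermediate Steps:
z = 19/2 (z = 8 - ½*(-3) = 8 + 3/2 = 19/2 ≈ 9.5000)
q(g, D) = -12 + 4*g
c(S) = -299 (c(S) = 5 - 32*19/2 = 5 - 1*304 = 5 - 304 = -299)
1/c(q(-1, -3)) = 1/(-299) = -1/299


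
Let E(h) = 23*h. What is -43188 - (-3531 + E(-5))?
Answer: -39542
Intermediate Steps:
-43188 - (-3531 + E(-5)) = -43188 - (-3531 + 23*(-5)) = -43188 - (-3531 - 115) = -43188 - 1*(-3646) = -43188 + 3646 = -39542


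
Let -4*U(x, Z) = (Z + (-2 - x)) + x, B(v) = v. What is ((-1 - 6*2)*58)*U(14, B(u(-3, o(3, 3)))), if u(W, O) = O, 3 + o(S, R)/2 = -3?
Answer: -2639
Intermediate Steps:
o(S, R) = -12 (o(S, R) = -6 + 2*(-3) = -6 - 6 = -12)
U(x, Z) = ½ - Z/4 (U(x, Z) = -((Z + (-2 - x)) + x)/4 = -((-2 + Z - x) + x)/4 = -(-2 + Z)/4 = ½ - Z/4)
((-1 - 6*2)*58)*U(14, B(u(-3, o(3, 3)))) = ((-1 - 6*2)*58)*(½ - ¼*(-12)) = ((-1 - 12)*58)*(½ + 3) = -13*58*(7/2) = -754*7/2 = -2639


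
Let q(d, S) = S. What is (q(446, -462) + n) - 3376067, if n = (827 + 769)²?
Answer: -829313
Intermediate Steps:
n = 2547216 (n = 1596² = 2547216)
(q(446, -462) + n) - 3376067 = (-462 + 2547216) - 3376067 = 2546754 - 3376067 = -829313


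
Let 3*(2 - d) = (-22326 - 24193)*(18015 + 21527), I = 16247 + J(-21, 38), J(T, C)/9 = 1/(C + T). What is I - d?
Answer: -31269894544/51 ≈ -6.1314e+8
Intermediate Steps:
J(T, C) = 9/(C + T)
I = 276208/17 (I = 16247 + 9/(38 - 21) = 16247 + 9/17 = 276208/17 ≈ 16248.)
d = 1839454304/3 (d = 2 - (-22326 - 24193)*(18015 + 21527)/3 = 2 - (-46519)*39542/3 = 2 - ⅓*(-1839454298) = 2 + 1839454298/3 = 1839454304/3 ≈ 6.1315e+8)
I - d = 276208/17 - 1*1839454304/3 = 276208/17 - 1839454304/3 = -31269894544/51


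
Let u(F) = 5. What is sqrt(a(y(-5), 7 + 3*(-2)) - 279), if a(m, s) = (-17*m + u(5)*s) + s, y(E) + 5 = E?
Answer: I*sqrt(103) ≈ 10.149*I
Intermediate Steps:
y(E) = -5 + E
a(m, s) = -17*m + 6*s (a(m, s) = (-17*m + 5*s) + s = -17*m + 6*s)
sqrt(a(y(-5), 7 + 3*(-2)) - 279) = sqrt((-17*(-5 - 5) + 6*(7 + 3*(-2))) - 279) = sqrt((-17*(-10) + 6*(7 - 6)) - 279) = sqrt((170 + 6*1) - 279) = sqrt((170 + 6) - 279) = sqrt(176 - 279) = sqrt(-103) = I*sqrt(103)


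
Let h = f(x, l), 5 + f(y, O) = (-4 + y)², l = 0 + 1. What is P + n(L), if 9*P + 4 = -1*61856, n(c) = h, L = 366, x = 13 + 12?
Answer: -19312/3 ≈ -6437.3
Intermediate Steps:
x = 25
l = 1
f(y, O) = -5 + (-4 + y)²
h = 436 (h = -5 + (-4 + 25)² = -5 + 21² = -5 + 441 = 436)
n(c) = 436
P = -20620/3 (P = -4/9 + (-1*61856)/9 = -4/9 + (⅑)*(-61856) = -4/9 - 61856/9 = -20620/3 ≈ -6873.3)
P + n(L) = -20620/3 + 436 = -19312/3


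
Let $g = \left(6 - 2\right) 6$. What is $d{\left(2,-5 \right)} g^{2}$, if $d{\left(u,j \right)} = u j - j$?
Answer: $-2880$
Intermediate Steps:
$d{\left(u,j \right)} = - j + j u$ ($d{\left(u,j \right)} = j u - j = - j + j u$)
$g = 24$ ($g = 4 \cdot 6 = 24$)
$d{\left(2,-5 \right)} g^{2} = - 5 \left(-1 + 2\right) 24^{2} = \left(-5\right) 1 \cdot 576 = \left(-5\right) 576 = -2880$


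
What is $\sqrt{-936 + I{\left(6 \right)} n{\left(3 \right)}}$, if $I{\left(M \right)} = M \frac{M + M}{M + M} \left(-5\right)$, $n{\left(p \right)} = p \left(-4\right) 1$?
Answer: $24 i \approx 24.0 i$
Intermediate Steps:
$n{\left(p \right)} = - 4 p$ ($n{\left(p \right)} = - 4 p 1 = - 4 p$)
$I{\left(M \right)} = - 5 M$ ($I{\left(M \right)} = M \frac{2 M}{2 M} \left(-5\right) = M 2 M \frac{1}{2 M} \left(-5\right) = M 1 \left(-5\right) = M \left(-5\right) = - 5 M$)
$\sqrt{-936 + I{\left(6 \right)} n{\left(3 \right)}} = \sqrt{-936 + \left(-5\right) 6 \left(\left(-4\right) 3\right)} = \sqrt{-936 - -360} = \sqrt{-936 + 360} = \sqrt{-576} = 24 i$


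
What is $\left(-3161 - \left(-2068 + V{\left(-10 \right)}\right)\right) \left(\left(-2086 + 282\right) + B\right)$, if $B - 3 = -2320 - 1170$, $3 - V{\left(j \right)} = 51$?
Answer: $5529095$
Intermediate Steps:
$V{\left(j \right)} = -48$ ($V{\left(j \right)} = 3 - 51 = -48$)
$B = -3487$ ($B = 3 - 3490 = -3487$)
$\left(-3161 - \left(-2068 + V{\left(-10 \right)}\right)\right) \left(\left(-2086 + 282\right) + B\right) = \left(-3161 + \left(2068 - -48\right)\right) \left(\left(-2086 + 282\right) - 3487\right) = \left(-3161 + \left(2068 + 48\right)\right) \left(-1804 - 3487\right) = \left(-3161 + 2116\right) \left(-5291\right) = \left(-1045\right) \left(-5291\right) = 5529095$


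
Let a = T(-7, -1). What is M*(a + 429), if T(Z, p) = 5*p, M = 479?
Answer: 203096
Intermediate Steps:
a = -5 (a = 5*(-1) = -5)
M*(a + 429) = 479*(-5 + 429) = 479*424 = 203096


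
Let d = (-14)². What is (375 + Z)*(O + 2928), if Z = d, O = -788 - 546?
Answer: 910174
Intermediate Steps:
O = -1334
d = 196
Z = 196
(375 + Z)*(O + 2928) = (375 + 196)*(-1334 + 2928) = 571*1594 = 910174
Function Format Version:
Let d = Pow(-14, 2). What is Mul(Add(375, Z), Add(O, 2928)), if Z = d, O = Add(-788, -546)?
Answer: 910174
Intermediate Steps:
O = -1334
d = 196
Z = 196
Mul(Add(375, Z), Add(O, 2928)) = Mul(Add(375, 196), Add(-1334, 2928)) = Mul(571, 1594) = 910174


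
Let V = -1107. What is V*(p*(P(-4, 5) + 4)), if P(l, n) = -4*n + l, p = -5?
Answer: -110700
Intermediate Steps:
P(l, n) = l - 4*n
V*(p*(P(-4, 5) + 4)) = -(-5535)*((-4 - 4*5) + 4) = -(-5535)*((-4 - 20) + 4) = -(-5535)*(-24 + 4) = -(-5535)*(-20) = -1107*100 = -110700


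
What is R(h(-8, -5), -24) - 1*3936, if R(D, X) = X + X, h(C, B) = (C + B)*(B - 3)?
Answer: -3984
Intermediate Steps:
h(C, B) = (-3 + B)*(B + C) (h(C, B) = (B + C)*(-3 + B) = (-3 + B)*(B + C))
R(D, X) = 2*X
R(h(-8, -5), -24) - 1*3936 = 2*(-24) - 1*3936 = -48 - 3936 = -3984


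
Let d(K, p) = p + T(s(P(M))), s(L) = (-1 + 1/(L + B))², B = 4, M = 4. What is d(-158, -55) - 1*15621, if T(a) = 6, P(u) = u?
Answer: -15670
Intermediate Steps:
s(L) = (-1 + 1/(4 + L))² (s(L) = (-1 + 1/(L + 4))² = (-1 + 1/(4 + L))²)
d(K, p) = 6 + p (d(K, p) = p + 6 = 6 + p)
d(-158, -55) - 1*15621 = (6 - 55) - 1*15621 = -49 - 15621 = -15670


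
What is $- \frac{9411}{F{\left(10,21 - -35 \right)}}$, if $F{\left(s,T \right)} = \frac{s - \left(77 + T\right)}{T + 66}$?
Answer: $\frac{382714}{41} \approx 9334.5$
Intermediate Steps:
$F{\left(s,T \right)} = \frac{-77 + s - T}{66 + T}$
$- \frac{9411}{F{\left(10,21 - -35 \right)}} = - \frac{9411}{\frac{1}{66 + \left(21 - -35\right)} \left(-77 + 10 - \left(21 - -35\right)\right)} = - \frac{9411}{\frac{1}{66 + \left(21 + 35\right)} \left(-77 + 10 - \left(21 + 35\right)\right)} = - \frac{9411}{\frac{1}{66 + 56} \left(-77 + 10 - 56\right)} = - \frac{9411}{\frac{1}{122} \left(-77 + 10 - 56\right)} = - \frac{9411}{\frac{1}{122} \left(-123\right)} = - \frac{9411}{- \frac{123}{122}} = \left(-9411\right) \left(- \frac{122}{123}\right) = \frac{382714}{41}$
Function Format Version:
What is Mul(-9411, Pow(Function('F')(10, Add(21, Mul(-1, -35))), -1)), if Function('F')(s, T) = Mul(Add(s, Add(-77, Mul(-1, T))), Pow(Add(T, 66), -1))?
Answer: Rational(382714, 41) ≈ 9334.5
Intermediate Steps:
Function('F')(s, T) = Mul(Pow(Add(66, T), -1), Add(-77, s, Mul(-1, T))) (Function('F')(s, T) = Mul(Add(-77, s, Mul(-1, T)), Pow(Add(66, T), -1)) = Mul(Pow(Add(66, T), -1), Add(-77, s, Mul(-1, T))))
Mul(-9411, Pow(Function('F')(10, Add(21, Mul(-1, -35))), -1)) = Mul(-9411, Pow(Mul(Pow(Add(66, Add(21, Mul(-1, -35))), -1), Add(-77, 10, Mul(-1, Add(21, Mul(-1, -35))))), -1)) = Mul(-9411, Pow(Mul(Pow(Add(66, Add(21, 35)), -1), Add(-77, 10, Mul(-1, Add(21, 35)))), -1)) = Mul(-9411, Pow(Mul(Pow(Add(66, 56), -1), Add(-77, 10, Mul(-1, 56))), -1)) = Mul(-9411, Pow(Mul(Pow(122, -1), Add(-77, 10, -56)), -1)) = Mul(-9411, Pow(Mul(Rational(1, 122), -123), -1)) = Mul(-9411, Pow(Rational(-123, 122), -1)) = Mul(-9411, Rational(-122, 123)) = Rational(382714, 41)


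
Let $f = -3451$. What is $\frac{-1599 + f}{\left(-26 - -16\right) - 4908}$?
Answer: $\frac{2525}{2459} \approx 1.0268$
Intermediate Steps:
$\frac{-1599 + f}{\left(-26 - -16\right) - 4908} = \frac{-1599 - 3451}{\left(-26 - -16\right) - 4908} = - \frac{5050}{\left(-26 + 16\right) - 4908} = - \frac{5050}{-10 - 4908} = - \frac{5050}{-4918} = \left(-5050\right) \left(- \frac{1}{4918}\right) = \frac{2525}{2459}$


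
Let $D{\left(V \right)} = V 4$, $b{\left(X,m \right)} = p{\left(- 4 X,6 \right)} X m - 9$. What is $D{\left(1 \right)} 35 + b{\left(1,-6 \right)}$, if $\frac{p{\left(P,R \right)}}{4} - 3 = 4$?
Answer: $-37$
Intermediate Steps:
$p{\left(P,R \right)} = 28$ ($p{\left(P,R \right)} = 12 + 4 \cdot 4 = 12 + 16 = 28$)
$b{\left(X,m \right)} = -9 + 28 X m$ ($b{\left(X,m \right)} = 28 X m - 9 = -9 + 28 X m$)
$D{\left(V \right)} = 4 V$
$D{\left(1 \right)} 35 + b{\left(1,-6 \right)} = 4 \cdot 1 \cdot 35 + \left(-9 + 28 \cdot 1 \left(-6\right)\right) = 4 \cdot 35 - 177 = 140 - 177 = -37$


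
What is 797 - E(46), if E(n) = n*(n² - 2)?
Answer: -96447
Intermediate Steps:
E(n) = n*(-2 + n²)
797 - E(46) = 797 - 46*(-2 + 46²) = 797 - 46*(-2 + 2116) = 797 - 46*2114 = 797 - 1*97244 = 797 - 97244 = -96447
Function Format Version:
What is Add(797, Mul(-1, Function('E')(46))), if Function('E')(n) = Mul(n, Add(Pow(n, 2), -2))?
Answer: -96447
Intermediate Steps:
Function('E')(n) = Mul(n, Add(-2, Pow(n, 2)))
Add(797, Mul(-1, Function('E')(46))) = Add(797, Mul(-1, Mul(46, Add(-2, Pow(46, 2))))) = Add(797, Mul(-1, Mul(46, Add(-2, 2116)))) = Add(797, Mul(-1, Mul(46, 2114))) = Add(797, Mul(-1, 97244)) = Add(797, -97244) = -96447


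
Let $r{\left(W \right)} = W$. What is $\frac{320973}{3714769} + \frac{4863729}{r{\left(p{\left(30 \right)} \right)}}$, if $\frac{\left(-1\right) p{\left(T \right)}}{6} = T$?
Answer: $- \frac{6022523979487}{222886140} \approx -27021.0$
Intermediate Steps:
$p{\left(T \right)} = - 6 T$
$\frac{320973}{3714769} + \frac{4863729}{r{\left(p{\left(30 \right)} \right)}} = \frac{320973}{3714769} + \frac{4863729}{\left(-6\right) 30} = 320973 \cdot \frac{1}{3714769} + \frac{4863729}{-180} = \frac{320973}{3714769} + 4863729 \left(- \frac{1}{180}\right) = \frac{320973}{3714769} - \frac{1621243}{60} = - \frac{6022523979487}{222886140}$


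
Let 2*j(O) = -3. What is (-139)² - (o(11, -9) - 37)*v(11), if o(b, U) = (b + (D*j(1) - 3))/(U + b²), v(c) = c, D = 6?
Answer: 2209547/112 ≈ 19728.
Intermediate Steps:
j(O) = -3/2 (j(O) = (½)*(-3) = -3/2)
o(b, U) = (-12 + b)/(U + b²) (o(b, U) = (b + (6*(-3/2) - 3))/(U + b²) = (b + (-9 - 3))/(U + b²) = (b - 12)/(U + b²) = (-12 + b)/(U + b²))
(-139)² - (o(11, -9) - 37)*v(11) = (-139)² - ((-12 + 11)/(-9 + 11²) - 37)*11 = 19321 - (-1/(-9 + 121) - 37)*11 = 19321 - (-1/112 - 37)*11 = 19321 - (-4145)*11/112 = 19321 - 1*(-45595/112) = 19321 + 45595/112 = 2209547/112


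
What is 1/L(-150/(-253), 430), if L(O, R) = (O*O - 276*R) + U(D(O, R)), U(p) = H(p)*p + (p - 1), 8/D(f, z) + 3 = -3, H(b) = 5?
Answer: -64009/7597141701 ≈ -8.4254e-6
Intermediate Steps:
D(f, z) = -4/3 (D(f, z) = 8/(-3 - 3) = 8/(-6) = 8*(-⅙) = -4/3)
U(p) = -1 + 6*p (U(p) = 5*p + (p - 1) = 5*p + (-1 + p) = -1 + 6*p)
L(O, R) = -9 + O² - 276*R (L(O, R) = (O*O - 276*R) + (-1 + 6*(-4/3)) = (O² - 276*R) + (-1 - 8) = (O² - 276*R) - 9 = -9 + O² - 276*R)
1/L(-150/(-253), 430) = 1/(-9 + (-150/(-253))² - 276*430) = 1/(-9 + (-150*(-1/253))² - 118680) = 1/(-9 + (150/253)² - 118680) = 1/(-9 + 22500/64009 - 118680) = 1/(-7597141701/64009) = -64009/7597141701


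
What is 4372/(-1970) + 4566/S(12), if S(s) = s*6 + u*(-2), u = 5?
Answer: 2180989/30535 ≈ 71.426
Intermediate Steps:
S(s) = -10 + 6*s (S(s) = s*6 + 5*(-2) = 6*s - 10 = -10 + 6*s)
4372/(-1970) + 4566/S(12) = 4372/(-1970) + 4566/(-10 + 6*12) = 4372*(-1/1970) + 4566/(-10 + 72) = -2186/985 + 4566/62 = -2186/985 + 4566*(1/62) = -2186/985 + 2283/31 = 2180989/30535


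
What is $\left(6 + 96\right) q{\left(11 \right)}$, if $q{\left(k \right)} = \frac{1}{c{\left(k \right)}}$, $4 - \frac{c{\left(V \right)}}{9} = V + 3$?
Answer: $- \frac{17}{15} \approx -1.1333$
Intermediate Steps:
$c{\left(V \right)} = 9 - 9 V$ ($c{\left(V \right)} = 36 - 9 \left(V + 3\right) = 36 - 9 \left(3 + V\right) = 36 - \left(27 + 9 V\right) = 9 - 9 V$)
$q{\left(k \right)} = \frac{1}{9 - 9 k}$
$\left(6 + 96\right) q{\left(11 \right)} = \left(6 + 96\right) \left(- \frac{1}{-9 + 9 \cdot 11}\right) = 102 \left(- \frac{1}{-9 + 99}\right) = 102 \left(- \frac{1}{90}\right) = - \frac{17}{15}$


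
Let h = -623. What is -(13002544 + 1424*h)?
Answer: -12115392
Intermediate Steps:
-(13002544 + 1424*h) = -1424/(1/(9131 - 623)) = -1424/(1/8508) = -1424/1/8508 = -1424*8508 = -12115392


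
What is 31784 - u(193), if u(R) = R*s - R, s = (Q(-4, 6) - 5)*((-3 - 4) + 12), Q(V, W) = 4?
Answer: 32942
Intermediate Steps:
s = -5 (s = (4 - 5)*((-3 - 4) + 12) = -(-7 + 12) = -1*5 = -5)
u(R) = -6*R (u(R) = R*(-5) - R = -5*R - R = -6*R)
31784 - u(193) = 31784 - (-6)*193 = 31784 - 1*(-1158) = 31784 + 1158 = 32942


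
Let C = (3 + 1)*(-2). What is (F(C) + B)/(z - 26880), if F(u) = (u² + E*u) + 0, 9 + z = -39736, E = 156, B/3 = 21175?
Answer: -62341/66625 ≈ -0.93570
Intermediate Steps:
B = 63525 (B = 3*21175 = 63525)
C = -8 (C = 4*(-2) = -8)
z = -39745 (z = -9 - 39736 = -39745)
F(u) = u² + 156*u (F(u) = (u² + 156*u) + 0 = u² + 156*u)
(F(C) + B)/(z - 26880) = (-8*(156 - 8) + 63525)/(-39745 - 26880) = (-8*148 + 63525)/(-66625) = (-1184 + 63525)*(-1/66625) = 62341*(-1/66625) = -62341/66625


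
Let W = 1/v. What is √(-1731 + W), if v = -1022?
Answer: I*√1808002826/1022 ≈ 41.605*I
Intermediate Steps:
W = -1/1022 (W = 1/(-1022) = -1/1022 ≈ -0.00097847)
√(-1731 + W) = √(-1731 - 1/1022) = √(-1769083/1022) = I*√1808002826/1022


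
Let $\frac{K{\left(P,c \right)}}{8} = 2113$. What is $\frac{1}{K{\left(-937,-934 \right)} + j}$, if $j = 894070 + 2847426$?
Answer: $\frac{1}{3758400} \approx 2.6607 \cdot 10^{-7}$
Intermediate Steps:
$K{\left(P,c \right)} = 16904$ ($K{\left(P,c \right)} = 8 \cdot 2113 = 16904$)
$j = 3741496$
$\frac{1}{K{\left(-937,-934 \right)} + j} = \frac{1}{16904 + 3741496} = \frac{1}{3758400}$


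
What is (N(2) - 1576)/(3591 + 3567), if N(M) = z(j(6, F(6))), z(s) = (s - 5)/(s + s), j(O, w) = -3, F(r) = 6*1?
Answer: -2362/10737 ≈ -0.21999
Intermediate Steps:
F(r) = 6
z(s) = (-5 + s)/(2*s) (z(s) = (-5 + s)/((2*s)) = (-5 + s)*(1/(2*s)) = (-5 + s)/(2*s))
N(M) = 4/3 (N(M) = (½)*(-5 - 3)/(-3) = (½)*(-⅓)*(-8) = 4/3)
(N(2) - 1576)/(3591 + 3567) = (4/3 - 1576)/(3591 + 3567) = -4724/3/7158 = -4724/3*1/7158 = -2362/10737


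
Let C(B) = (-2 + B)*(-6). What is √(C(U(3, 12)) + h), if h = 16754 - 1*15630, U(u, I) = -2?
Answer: 2*√287 ≈ 33.882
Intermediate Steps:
C(B) = 12 - 6*B
h = 1124 (h = 16754 - 15630 = 1124)
√(C(U(3, 12)) + h) = √((12 - 6*(-2)) + 1124) = √((12 + 12) + 1124) = √(24 + 1124) = √1148 = 2*√287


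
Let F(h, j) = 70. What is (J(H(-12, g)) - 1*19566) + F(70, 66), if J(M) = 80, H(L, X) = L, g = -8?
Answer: -19416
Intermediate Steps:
(J(H(-12, g)) - 1*19566) + F(70, 66) = (80 - 1*19566) + 70 = (80 - 19566) + 70 = -19486 + 70 = -19416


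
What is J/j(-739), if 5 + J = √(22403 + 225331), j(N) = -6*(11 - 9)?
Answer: 5/12 - √27526/4 ≈ -41.061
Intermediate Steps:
j(N) = -12 (j(N) = -6*2 = -12)
J = -5 + 3*√27526 (J = -5 + √(22403 + 225331) = -5 + √247734 = -5 + 3*√27526 ≈ 492.73)
J/j(-739) = (-5 + 3*√27526)/(-12) = (-5 + 3*√27526)*(-1/12) = 5/12 - √27526/4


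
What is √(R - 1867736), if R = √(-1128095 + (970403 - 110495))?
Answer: √(-1867736 + I*√268187) ≈ 0.19 + 1366.7*I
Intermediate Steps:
R = I*√268187 (R = √(-1128095 + 859908) = √(-268187) = I*√268187 ≈ 517.87*I)
√(R - 1867736) = √(I*√268187 - 1867736) = √(-1867736 + I*√268187)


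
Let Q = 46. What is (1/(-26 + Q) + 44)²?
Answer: 776161/400 ≈ 1940.4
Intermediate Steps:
(1/(-26 + Q) + 44)² = (1/(-26 + 46) + 44)² = (1/20 + 44)² = (881/20)² = 776161/400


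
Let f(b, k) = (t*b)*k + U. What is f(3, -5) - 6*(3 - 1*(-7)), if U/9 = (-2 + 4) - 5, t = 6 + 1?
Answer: -192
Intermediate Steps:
t = 7
U = -27 (U = 9*((-2 + 4) - 5) = 9*(2 - 5) = 9*(-3) = -27)
f(b, k) = -27 + 7*b*k (f(b, k) = (7*b)*k - 27 = 7*b*k - 27 = -27 + 7*b*k)
f(3, -5) - 6*(3 - 1*(-7)) = (-27 + 7*3*(-5)) - 6*(3 - 1*(-7)) = (-27 - 105) - 6*(3 + 7) = -132 - 6*10 = -132 - 60 = -192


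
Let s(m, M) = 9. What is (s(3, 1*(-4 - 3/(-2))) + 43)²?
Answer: 2704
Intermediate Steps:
(s(3, 1*(-4 - 3/(-2))) + 43)² = (9 + 43)² = 52² = 2704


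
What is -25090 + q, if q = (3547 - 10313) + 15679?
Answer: -16177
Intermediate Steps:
q = 8913 (q = -6766 + 15679 = 8913)
-25090 + q = -25090 + 8913 = -16177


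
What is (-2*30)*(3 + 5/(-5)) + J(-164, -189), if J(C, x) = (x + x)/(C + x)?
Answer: -41982/353 ≈ -118.93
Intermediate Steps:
J(C, x) = 2*x/(C + x) (J(C, x) = (2*x)/(C + x) = 2*x/(C + x))
(-2*30)*(3 + 5/(-5)) + J(-164, -189) = (-2*30)*(3 + 5/(-5)) + 2*(-189)/(-164 - 189) = -60*(3 + 5*(-1/5)) + 2*(-189)/(-353) = -60*(3 - 1) + 2*(-189)*(-1/353) = -60*2 + 378/353 = -120 + 378/353 = -41982/353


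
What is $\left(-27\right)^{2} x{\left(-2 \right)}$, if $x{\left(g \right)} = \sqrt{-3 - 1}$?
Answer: $1458 i \approx 1458.0 i$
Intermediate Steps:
$x{\left(g \right)} = 2 i$ ($x{\left(g \right)} = \sqrt{-4} = 2 i$)
$\left(-27\right)^{2} x{\left(-2 \right)} = \left(-27\right)^{2} \cdot 2 i = 729 \cdot 2 i = 1458 i$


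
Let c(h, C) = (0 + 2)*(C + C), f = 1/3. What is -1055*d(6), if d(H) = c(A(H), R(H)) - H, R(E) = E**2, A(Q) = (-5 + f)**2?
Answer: -145590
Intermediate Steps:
f = 1/3 ≈ 0.33333
A(Q) = 196/9 (A(Q) = (-5 + 1/3)**2 = (-14/3)**2 = 196/9)
c(h, C) = 4*C (c(h, C) = 2*(2*C) = 4*C)
d(H) = -H + 4*H**2 (d(H) = 4*H**2 - H = -H + 4*H**2)
-1055*d(6) = -6330*(-1 + 4*6) = -6330*(-1 + 24) = -6330*23 = -1055*138 = -145590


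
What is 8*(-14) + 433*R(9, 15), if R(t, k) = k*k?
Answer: 97313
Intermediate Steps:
R(t, k) = k²
8*(-14) + 433*R(9, 15) = 8*(-14) + 433*15² = -112 + 433*225 = -112 + 97425 = 97313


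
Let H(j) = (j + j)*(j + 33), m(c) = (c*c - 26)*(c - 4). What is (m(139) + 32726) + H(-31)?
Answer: 2637427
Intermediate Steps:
m(c) = (-26 + c²)*(-4 + c) (m(c) = (c² - 26)*(-4 + c) = (-26 + c²)*(-4 + c))
H(j) = 2*j*(33 + j) (H(j) = (2*j)*(33 + j) = 2*j*(33 + j))
(m(139) + 32726) + H(-31) = ((104 + 139³ - 26*139 - 4*139²) + 32726) + 2*(-31)*(33 - 31) = ((104 + 2685619 - 3614 - 4*19321) + 32726) + 2*(-31)*2 = ((104 + 2685619 - 3614 - 77284) + 32726) - 124 = (2604825 + 32726) - 124 = 2637551 - 124 = 2637427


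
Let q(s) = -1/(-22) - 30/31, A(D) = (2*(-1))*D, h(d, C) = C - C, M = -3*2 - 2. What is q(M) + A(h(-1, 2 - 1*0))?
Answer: -629/682 ≈ -0.92229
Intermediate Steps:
M = -8 (M = -6 - 2 = -8)
h(d, C) = 0
A(D) = -2*D
q(s) = -629/682 (q(s) = -1*(-1/22) - 30*1/31 = 1/22 - 30/31 = -629/682)
q(M) + A(h(-1, 2 - 1*0)) = -629/682 - 2*0 = -629/682 + 0 = -629/682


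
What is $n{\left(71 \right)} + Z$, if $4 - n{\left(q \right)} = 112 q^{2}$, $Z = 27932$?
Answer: $-536656$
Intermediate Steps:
$n{\left(q \right)} = 4 - 112 q^{2}$
$n{\left(71 \right)} + Z = \left(4 - 112 \cdot 71^{2}\right) + 27932 = \left(4 - 564592\right) + 27932 = -564588 + 27932 = -536656$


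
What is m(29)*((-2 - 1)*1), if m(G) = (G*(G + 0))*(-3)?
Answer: 7569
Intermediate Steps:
m(G) = -3*G**2 (m(G) = (G*G)*(-3) = G**2*(-3) = -3*G**2)
m(29)*((-2 - 1)*1) = (-3*29**2)*((-2 - 1)*1) = (-3*841)*(-3*1) = -2523*(-3) = 7569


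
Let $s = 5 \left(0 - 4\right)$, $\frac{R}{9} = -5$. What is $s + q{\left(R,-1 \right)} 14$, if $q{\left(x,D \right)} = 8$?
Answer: $92$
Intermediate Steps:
$R = -45$ ($R = 9 \left(-5\right) = -45$)
$s = -20$ ($s = 5 \left(-4\right) = -20$)
$s + q{\left(R,-1 \right)} 14 = -20 + 8 \cdot 14 = -20 + 112 = 92$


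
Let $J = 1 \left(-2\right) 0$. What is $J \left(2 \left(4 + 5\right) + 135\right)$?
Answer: $0$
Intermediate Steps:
$J = 0$ ($J = \left(-2\right) 0 = 0$)
$J \left(2 \left(4 + 5\right) + 135\right) = 0 \left(2 \left(4 + 5\right) + 135\right) = 0 \left(2 \cdot 9 + 135\right) = 0 \left(18 + 135\right) = 0 \cdot 153 = 0$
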